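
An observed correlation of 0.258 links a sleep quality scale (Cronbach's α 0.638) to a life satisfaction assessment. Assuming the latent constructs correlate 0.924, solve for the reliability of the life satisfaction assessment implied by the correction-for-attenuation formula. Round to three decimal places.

r_true = r_obs / √(r_xx · r_yy) ⇒ 0.924 = 0.258 / √(0.638 · r_yy).
√(0.638 · r_yy) = 0.258 / 0.924 = 0.2792; 0.638 · r_yy = 0.0780; r_yy = 0.0780 / 0.638 ≈ 0.122.

0.122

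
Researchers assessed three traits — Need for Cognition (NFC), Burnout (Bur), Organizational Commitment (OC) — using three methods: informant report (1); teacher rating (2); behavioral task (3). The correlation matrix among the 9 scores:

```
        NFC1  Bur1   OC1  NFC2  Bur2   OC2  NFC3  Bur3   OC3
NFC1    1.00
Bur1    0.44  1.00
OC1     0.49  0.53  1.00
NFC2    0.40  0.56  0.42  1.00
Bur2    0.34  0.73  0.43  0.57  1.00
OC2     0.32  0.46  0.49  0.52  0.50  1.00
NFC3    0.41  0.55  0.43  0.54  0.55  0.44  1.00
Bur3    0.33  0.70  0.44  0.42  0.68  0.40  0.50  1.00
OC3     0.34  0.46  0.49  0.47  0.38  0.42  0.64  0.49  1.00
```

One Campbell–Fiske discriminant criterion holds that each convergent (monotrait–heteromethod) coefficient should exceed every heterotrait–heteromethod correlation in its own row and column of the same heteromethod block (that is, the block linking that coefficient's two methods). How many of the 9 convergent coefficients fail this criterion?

Checking each validity diagonal entry against its comparison values:
NFC (methods 1·2): 0.40 vs {0.34, 0.56, 0.32, 0.42} → fail.
NFC (methods 1·3): 0.41 vs {0.33, 0.55, 0.34, 0.43} → fail.
NFC (methods 2·3): 0.54 vs {0.42, 0.55, 0.47, 0.44} → fail.
Bur (methods 1·2): 0.73 vs {0.56, 0.34, 0.46, 0.43} → pass.
Bur (methods 1·3): 0.70 vs {0.55, 0.33, 0.46, 0.44} → pass.
Bur (methods 2·3): 0.68 vs {0.55, 0.42, 0.38, 0.40} → pass.
OC (methods 1·2): 0.49 vs {0.42, 0.32, 0.43, 0.46} → pass.
OC (methods 1·3): 0.49 vs {0.43, 0.34, 0.44, 0.46} → pass.
OC (methods 2·3): 0.42 vs {0.44, 0.47, 0.40, 0.38} → fail.
4 of 9 fail.

4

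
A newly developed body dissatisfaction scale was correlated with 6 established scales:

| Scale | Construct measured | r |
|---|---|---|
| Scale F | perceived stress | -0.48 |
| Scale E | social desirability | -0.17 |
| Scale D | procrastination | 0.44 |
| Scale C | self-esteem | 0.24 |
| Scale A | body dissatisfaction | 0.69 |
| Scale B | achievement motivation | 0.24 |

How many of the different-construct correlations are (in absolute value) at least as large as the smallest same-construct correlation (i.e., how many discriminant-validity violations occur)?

Convergent (same construct = body dissatisfaction): Scale A.
Smallest convergent = 0.69. Discriminant |r|: 0.48, 0.17, 0.44, 0.24, 0.24; count ≥ 0.69 → 0.

0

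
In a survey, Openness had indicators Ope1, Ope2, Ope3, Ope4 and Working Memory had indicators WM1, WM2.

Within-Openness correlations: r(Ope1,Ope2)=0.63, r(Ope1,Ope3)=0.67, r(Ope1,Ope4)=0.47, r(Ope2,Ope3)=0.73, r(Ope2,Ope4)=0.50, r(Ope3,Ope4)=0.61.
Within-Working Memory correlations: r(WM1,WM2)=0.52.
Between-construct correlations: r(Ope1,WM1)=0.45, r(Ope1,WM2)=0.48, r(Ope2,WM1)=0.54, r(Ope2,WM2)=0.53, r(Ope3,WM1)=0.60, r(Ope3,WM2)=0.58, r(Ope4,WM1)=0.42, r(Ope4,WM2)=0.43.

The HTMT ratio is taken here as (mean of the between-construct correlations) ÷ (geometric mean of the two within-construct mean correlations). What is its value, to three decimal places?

Between-construct mean = 4.03/8 = 0.5038.
Mean within-Ope = 3.61/6 = 0.6017; mean within-WM = 0.52/1 = 0.5200.
Geometric mean = √(0.6017 × 0.5200) = 0.5594.
HTMT = 0.5038 / 0.5594 = 0.901.

0.901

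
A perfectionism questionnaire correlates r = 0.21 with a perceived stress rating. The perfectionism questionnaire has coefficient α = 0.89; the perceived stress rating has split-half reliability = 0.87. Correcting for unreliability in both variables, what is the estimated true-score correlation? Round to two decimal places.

0.24

r_true = r_obs / √(r_xx · r_yy) = 0.21 / √(0.89 × 0.87) = 0.21 / √0.7743 = 0.21 / 0.8799 ≈ 0.24.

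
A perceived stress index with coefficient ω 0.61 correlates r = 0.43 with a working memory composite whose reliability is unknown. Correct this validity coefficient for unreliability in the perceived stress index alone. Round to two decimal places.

Single correction: r_c = r_obs / √r_xx = 0.43 / √0.61 = 0.43 / 0.7810 ≈ 0.55.

0.55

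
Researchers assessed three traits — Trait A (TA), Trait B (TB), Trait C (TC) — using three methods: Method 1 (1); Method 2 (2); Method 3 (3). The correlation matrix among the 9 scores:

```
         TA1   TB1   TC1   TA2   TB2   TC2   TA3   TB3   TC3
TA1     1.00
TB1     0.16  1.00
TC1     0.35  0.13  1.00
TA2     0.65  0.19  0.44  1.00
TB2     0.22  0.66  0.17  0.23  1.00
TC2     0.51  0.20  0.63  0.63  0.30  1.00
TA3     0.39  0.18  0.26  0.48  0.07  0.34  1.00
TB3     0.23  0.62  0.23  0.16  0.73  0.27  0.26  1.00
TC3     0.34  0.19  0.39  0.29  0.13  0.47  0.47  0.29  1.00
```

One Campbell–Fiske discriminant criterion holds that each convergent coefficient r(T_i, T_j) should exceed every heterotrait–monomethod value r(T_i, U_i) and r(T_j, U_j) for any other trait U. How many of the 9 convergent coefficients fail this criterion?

Checking each validity diagonal entry against its comparison values:
TA (methods 1·2): 0.65 vs {0.16, 0.23, 0.35, 0.63} → pass.
TA (methods 1·3): 0.39 vs {0.16, 0.26, 0.35, 0.47} → fail.
TA (methods 2·3): 0.48 vs {0.23, 0.26, 0.63, 0.47} → fail.
TB (methods 1·2): 0.66 vs {0.16, 0.23, 0.13, 0.30} → pass.
TB (methods 1·3): 0.62 vs {0.16, 0.26, 0.13, 0.29} → pass.
TB (methods 2·3): 0.73 vs {0.23, 0.26, 0.30, 0.29} → pass.
TC (methods 1·2): 0.63 vs {0.35, 0.63, 0.13, 0.30} → fail.
TC (methods 1·3): 0.39 vs {0.35, 0.47, 0.13, 0.29} → fail.
TC (methods 2·3): 0.47 vs {0.63, 0.47, 0.30, 0.29} → fail.
5 of 9 fail.

5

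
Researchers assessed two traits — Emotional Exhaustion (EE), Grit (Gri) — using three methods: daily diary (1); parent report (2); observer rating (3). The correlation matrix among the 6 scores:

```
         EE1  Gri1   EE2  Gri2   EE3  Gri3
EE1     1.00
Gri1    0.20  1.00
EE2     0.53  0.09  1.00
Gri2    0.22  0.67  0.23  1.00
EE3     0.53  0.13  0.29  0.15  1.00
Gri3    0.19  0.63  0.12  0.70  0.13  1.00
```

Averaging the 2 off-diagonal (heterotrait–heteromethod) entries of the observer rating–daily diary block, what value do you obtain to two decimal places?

0.16

HTHM values (method 3 × method 1): 0.13, 0.19; mean = 0.32/2 = 0.16.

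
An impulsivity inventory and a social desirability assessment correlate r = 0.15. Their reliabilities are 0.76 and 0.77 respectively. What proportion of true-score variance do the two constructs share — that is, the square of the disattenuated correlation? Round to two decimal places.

0.04

Disattenuated r = 0.15 / √(0.76 × 0.77) = 0.15 / 0.7650 = 0.1961.
Shared true-score variance = 0.1961² = 0.0385 ≈ 0.04.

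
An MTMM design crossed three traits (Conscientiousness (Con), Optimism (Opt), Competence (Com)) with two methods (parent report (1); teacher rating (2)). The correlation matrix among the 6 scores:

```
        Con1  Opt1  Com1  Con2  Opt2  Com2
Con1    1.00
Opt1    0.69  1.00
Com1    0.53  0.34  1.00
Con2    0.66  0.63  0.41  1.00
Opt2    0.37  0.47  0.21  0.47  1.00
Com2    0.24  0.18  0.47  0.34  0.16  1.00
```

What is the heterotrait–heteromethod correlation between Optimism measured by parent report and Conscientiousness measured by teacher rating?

Different traits and methods: r(Opt1, Con2) = 0.63.

0.63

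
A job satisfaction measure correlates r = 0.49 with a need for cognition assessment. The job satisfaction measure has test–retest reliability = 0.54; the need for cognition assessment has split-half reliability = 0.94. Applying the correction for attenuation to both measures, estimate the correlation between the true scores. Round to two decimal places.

0.69

r_true = r_obs / √(r_xx · r_yy) = 0.49 / √(0.54 × 0.94) = 0.49 / √0.5076 = 0.49 / 0.7125 ≈ 0.69.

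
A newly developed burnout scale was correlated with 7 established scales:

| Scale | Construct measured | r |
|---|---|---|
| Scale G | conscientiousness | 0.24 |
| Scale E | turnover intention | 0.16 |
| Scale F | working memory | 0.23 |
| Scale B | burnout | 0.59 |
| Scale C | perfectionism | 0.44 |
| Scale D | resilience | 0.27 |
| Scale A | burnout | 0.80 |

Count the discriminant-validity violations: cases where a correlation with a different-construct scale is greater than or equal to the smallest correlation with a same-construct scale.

Convergent (same construct = burnout): Scale B, Scale A.
Smallest convergent = 0.59. Discriminant values: 0.24, 0.16, 0.23, 0.44, 0.27; count ≥ 0.59 → 0.

0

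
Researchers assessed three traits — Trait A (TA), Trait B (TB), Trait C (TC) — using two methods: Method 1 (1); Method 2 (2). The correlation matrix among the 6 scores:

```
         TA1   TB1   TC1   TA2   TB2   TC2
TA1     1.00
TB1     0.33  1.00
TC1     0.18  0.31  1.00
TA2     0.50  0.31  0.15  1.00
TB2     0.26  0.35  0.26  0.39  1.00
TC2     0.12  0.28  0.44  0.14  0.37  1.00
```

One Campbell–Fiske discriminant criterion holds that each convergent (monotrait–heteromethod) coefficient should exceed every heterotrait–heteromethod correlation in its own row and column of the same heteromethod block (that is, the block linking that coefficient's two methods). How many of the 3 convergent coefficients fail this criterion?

0

Checking each validity diagonal entry against its comparison values:
TA (methods 1·2): 0.50 vs {0.26, 0.31, 0.12, 0.15} → pass.
TB (methods 1·2): 0.35 vs {0.31, 0.26, 0.28, 0.26} → pass.
TC (methods 1·2): 0.44 vs {0.15, 0.12, 0.26, 0.28} → pass.
0 of 3 fail.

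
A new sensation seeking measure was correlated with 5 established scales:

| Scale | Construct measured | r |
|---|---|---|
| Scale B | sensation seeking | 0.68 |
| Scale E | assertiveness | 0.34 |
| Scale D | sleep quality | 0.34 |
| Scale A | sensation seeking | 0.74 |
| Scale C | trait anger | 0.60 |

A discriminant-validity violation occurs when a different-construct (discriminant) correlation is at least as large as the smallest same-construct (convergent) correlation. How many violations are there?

0

Convergent (same construct = sensation seeking): Scale B, Scale A.
Smallest convergent = 0.68. Discriminant values: 0.34, 0.34, 0.60; count ≥ 0.68 → 0.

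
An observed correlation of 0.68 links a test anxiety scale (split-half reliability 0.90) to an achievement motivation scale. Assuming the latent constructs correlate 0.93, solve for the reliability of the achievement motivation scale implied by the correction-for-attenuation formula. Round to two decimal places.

r_true = r_obs / √(r_xx · r_yy) ⇒ 0.93 = 0.68 / √(0.90 · r_yy).
√(0.90 · r_yy) = 0.68 / 0.93 = 0.7312; 0.90 · r_yy = 0.5347; r_yy = 0.5347 / 0.90 ≈ 0.59.

0.59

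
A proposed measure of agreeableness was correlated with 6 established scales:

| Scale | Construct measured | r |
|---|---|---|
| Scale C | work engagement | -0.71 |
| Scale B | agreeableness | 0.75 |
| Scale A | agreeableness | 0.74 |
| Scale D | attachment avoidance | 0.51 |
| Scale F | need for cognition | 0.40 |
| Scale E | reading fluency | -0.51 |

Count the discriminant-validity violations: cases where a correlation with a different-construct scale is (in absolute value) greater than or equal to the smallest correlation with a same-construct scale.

Convergent (same construct = agreeableness): Scale B, Scale A.
Smallest convergent = 0.74. Discriminant |r|: 0.71, 0.51, 0.40, 0.51; count ≥ 0.74 → 0.

0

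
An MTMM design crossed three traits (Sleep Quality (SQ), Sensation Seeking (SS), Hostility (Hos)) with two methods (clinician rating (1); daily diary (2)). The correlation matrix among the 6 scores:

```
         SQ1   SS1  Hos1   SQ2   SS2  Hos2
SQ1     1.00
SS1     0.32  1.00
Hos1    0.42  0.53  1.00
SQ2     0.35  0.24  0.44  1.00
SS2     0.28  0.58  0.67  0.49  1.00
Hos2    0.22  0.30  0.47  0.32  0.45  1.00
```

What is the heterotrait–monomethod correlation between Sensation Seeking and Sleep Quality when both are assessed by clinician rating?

0.32

Different traits, same method: r(SS1, SQ1) = 0.32.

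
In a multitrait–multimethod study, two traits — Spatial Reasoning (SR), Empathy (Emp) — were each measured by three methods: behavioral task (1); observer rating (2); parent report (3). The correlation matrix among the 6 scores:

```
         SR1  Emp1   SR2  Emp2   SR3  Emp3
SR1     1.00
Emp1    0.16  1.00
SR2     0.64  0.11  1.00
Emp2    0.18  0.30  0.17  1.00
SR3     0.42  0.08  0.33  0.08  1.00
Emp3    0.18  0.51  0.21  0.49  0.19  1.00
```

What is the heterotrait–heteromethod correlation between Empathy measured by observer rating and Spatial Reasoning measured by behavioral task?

Different traits and methods: r(Emp2, SR1) = 0.18.

0.18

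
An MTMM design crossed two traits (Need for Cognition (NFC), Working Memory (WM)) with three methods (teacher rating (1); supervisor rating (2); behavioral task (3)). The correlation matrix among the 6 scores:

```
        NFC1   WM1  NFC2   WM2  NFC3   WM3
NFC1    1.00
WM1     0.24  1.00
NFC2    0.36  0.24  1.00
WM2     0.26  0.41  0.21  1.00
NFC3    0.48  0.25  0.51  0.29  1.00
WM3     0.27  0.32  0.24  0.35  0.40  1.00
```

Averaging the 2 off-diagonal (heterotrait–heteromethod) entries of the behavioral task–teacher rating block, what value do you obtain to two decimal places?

0.26

HTHM values (method 3 × method 1): 0.25, 0.27; mean = 0.52/2 = 0.26.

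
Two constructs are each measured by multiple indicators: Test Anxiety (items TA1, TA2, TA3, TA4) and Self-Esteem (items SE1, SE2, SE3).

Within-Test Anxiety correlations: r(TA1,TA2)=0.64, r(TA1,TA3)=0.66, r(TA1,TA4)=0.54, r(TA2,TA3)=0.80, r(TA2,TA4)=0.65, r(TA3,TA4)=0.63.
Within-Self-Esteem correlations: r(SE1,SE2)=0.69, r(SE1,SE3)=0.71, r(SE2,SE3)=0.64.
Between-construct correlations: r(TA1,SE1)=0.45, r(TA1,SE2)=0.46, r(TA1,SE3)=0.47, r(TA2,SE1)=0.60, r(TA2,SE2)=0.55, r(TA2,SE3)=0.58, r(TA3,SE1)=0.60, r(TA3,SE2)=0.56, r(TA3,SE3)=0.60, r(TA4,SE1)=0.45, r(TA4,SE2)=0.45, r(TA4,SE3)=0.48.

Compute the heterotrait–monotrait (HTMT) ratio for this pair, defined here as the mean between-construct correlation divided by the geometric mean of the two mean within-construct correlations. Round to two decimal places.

Mean between = 6.25/12 = 0.5208.
Mean within-TA = 3.92/6 = 0.6533; mean within-SE = 2.04/3 = 0.6800.
Geometric mean = √(0.6533 × 0.6800) = 0.6665.
HTMT = 0.5208 / 0.6665 = 0.78.

0.78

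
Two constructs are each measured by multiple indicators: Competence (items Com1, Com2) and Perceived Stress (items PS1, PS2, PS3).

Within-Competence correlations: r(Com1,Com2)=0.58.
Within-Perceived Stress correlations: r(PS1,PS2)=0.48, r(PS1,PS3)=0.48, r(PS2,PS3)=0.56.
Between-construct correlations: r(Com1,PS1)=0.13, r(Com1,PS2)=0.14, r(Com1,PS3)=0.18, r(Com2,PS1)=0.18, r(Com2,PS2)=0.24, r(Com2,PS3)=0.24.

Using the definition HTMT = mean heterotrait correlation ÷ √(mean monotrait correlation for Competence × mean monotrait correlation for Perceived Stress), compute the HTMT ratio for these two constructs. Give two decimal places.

Mean between = 1.11/6 = 0.1850.
Mean within-Com = 0.58/1 = 0.5800; mean within-PS = 1.52/3 = 0.5067.
Geometric mean = √(0.5800 × 0.5067) = 0.5421.
HTMT = 0.1850 / 0.5421 = 0.34.

0.34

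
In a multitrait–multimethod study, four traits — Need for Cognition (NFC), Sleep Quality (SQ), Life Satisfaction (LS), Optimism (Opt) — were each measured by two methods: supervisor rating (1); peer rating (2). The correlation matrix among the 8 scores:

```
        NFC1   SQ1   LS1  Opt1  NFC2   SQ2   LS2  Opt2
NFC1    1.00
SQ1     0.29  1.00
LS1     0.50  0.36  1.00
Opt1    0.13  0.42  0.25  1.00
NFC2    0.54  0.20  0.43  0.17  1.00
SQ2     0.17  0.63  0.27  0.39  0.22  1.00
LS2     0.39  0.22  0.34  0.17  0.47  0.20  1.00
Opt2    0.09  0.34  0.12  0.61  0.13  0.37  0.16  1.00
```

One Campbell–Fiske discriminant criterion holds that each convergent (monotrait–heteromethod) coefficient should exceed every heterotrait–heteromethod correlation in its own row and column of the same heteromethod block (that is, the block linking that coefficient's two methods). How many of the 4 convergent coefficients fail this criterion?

1

Checking each validity diagonal entry against its comparison values:
NFC (methods 1·2): 0.54 vs {0.17, 0.20, 0.39, 0.43, 0.09, 0.17} → pass.
SQ (methods 1·2): 0.63 vs {0.20, 0.17, 0.22, 0.27, 0.34, 0.39} → pass.
LS (methods 1·2): 0.34 vs {0.43, 0.39, 0.27, 0.22, 0.12, 0.17} → fail.
Opt (methods 1·2): 0.61 vs {0.17, 0.09, 0.39, 0.34, 0.17, 0.12} → pass.
1 of 4 fail.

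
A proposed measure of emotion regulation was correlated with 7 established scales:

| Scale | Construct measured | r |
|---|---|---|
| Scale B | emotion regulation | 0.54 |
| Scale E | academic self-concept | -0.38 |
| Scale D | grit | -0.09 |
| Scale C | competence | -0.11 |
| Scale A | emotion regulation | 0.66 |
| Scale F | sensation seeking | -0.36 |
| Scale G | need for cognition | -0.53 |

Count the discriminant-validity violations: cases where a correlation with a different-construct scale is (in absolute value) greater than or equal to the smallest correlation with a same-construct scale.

0

Convergent (same construct = emotion regulation): Scale B, Scale A.
Smallest convergent = 0.54. Discriminant |r|: 0.38, 0.09, 0.11, 0.36, 0.53; count ≥ 0.54 → 0.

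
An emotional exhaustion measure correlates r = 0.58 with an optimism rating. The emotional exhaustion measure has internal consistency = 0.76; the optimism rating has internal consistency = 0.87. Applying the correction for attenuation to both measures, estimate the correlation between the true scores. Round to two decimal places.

0.71

r_true = r_obs / √(r_xx · r_yy) = 0.58 / √(0.76 × 0.87) = 0.58 / √0.6612 = 0.58 / 0.8131 ≈ 0.71.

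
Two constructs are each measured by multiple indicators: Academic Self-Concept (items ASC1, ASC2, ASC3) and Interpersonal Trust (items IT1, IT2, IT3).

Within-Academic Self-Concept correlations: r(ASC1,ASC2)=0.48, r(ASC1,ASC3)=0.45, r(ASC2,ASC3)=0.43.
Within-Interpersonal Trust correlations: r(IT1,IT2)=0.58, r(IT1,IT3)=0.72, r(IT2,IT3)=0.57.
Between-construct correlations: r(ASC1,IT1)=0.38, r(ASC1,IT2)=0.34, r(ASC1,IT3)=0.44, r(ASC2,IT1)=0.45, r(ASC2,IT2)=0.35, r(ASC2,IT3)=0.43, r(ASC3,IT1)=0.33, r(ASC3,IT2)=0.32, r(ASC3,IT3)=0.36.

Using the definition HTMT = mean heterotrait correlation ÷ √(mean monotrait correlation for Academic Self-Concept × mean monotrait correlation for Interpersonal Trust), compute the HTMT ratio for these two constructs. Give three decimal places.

0.711

Mean between = 3.40/9 = 0.3778.
Mean within-ASC = 1.36/3 = 0.4533; mean within-IT = 1.87/3 = 0.6233.
Geometric mean = √(0.4533 × 0.6233) = 0.5315.
HTMT = 0.3778 / 0.5315 = 0.711.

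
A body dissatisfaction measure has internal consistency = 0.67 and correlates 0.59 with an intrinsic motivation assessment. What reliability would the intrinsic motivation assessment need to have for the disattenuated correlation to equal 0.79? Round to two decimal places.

0.83

r_true = r_obs / √(r_xx · r_yy) ⇒ 0.79 = 0.59 / √(0.67 · r_yy).
√(0.67 · r_yy) = 0.59 / 0.79 = 0.7468; 0.67 · r_yy = 0.5577; r_yy = 0.5577 / 0.67 ≈ 0.83.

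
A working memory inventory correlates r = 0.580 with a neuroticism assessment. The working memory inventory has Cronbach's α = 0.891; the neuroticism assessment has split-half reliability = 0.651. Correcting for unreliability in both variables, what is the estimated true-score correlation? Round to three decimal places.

r_true = r_obs / √(r_xx · r_yy) = 0.580 / √(0.891 × 0.651) = 0.580 / √0.580041 = 0.580 / 0.7616 ≈ 0.762.

0.762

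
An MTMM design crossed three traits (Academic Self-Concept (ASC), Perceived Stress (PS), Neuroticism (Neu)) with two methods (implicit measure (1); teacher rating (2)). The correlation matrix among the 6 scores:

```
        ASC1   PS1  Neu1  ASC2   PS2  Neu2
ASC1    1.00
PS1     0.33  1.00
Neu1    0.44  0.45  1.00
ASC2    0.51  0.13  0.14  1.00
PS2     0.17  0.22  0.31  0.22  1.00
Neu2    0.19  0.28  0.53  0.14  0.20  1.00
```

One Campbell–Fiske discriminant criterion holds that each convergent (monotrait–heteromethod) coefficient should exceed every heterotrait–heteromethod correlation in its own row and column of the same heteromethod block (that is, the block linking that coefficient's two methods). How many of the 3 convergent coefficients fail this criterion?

1

Each convergent coefficient versus the relevant comparison correlations:
ASC (methods 1·2): 0.51 vs {0.17, 0.13, 0.19, 0.14} → pass.
PS (methods 1·2): 0.22 vs {0.13, 0.17, 0.28, 0.31} → fail.
Neu (methods 1·2): 0.53 vs {0.14, 0.19, 0.31, 0.28} → pass.
1 of 3 fail.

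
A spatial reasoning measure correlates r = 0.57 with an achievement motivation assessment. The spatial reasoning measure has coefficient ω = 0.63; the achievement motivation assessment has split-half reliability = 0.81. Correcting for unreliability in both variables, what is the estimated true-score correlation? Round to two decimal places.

r_true = r_obs / √(r_xx · r_yy) = 0.57 / √(0.63 × 0.81) = 0.57 / √0.5103 = 0.57 / 0.7144 ≈ 0.80.

0.80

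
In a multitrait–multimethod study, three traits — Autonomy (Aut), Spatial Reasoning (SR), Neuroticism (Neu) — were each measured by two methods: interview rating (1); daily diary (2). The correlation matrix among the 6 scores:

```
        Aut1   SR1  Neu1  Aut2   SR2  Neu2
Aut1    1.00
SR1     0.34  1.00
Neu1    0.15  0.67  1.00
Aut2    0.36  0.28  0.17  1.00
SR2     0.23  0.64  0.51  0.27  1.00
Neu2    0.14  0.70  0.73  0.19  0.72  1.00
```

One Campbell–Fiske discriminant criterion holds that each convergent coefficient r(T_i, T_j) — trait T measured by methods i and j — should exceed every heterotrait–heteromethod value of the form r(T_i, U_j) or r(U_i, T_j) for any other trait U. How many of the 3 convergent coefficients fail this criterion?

Checking each validity diagonal entry against its comparison values:
Aut (methods 1·2): 0.36 vs {0.23, 0.28, 0.14, 0.17} → pass.
SR (methods 1·2): 0.64 vs {0.28, 0.23, 0.70, 0.51} → fail.
Neu (methods 1·2): 0.73 vs {0.17, 0.14, 0.51, 0.70} → pass.
1 of 3 fail.

1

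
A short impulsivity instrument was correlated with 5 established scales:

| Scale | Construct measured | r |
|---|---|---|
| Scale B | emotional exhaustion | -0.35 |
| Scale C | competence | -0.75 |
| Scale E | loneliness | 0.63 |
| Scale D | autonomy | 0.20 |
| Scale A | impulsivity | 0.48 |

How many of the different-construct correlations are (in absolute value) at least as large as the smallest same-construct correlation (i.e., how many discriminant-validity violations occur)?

2

Convergent (same construct = impulsivity): Scale A.
Smallest convergent = 0.48. Discriminant |r|: 0.35, 0.75, 0.63, 0.20; count ≥ 0.48 → 2.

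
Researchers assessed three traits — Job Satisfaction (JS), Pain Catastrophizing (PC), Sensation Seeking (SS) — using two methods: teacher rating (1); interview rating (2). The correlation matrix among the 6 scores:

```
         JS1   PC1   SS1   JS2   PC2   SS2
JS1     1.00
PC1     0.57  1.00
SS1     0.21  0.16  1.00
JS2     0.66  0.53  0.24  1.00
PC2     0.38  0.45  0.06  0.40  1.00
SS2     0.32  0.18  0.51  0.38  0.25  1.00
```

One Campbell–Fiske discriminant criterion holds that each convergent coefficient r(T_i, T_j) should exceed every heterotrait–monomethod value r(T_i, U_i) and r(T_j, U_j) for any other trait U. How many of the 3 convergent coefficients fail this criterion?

1

Checking each validity diagonal entry against its comparison values:
JS (methods 1·2): 0.66 vs {0.57, 0.40, 0.21, 0.38} → pass.
PC (methods 1·2): 0.45 vs {0.57, 0.40, 0.16, 0.25} → fail.
SS (methods 1·2): 0.51 vs {0.21, 0.38, 0.16, 0.25} → pass.
1 of 3 fail.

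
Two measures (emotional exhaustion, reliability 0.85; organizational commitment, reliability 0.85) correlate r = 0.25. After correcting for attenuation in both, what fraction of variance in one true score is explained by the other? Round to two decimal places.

0.09

Disattenuated r = 0.25 / √(0.85 × 0.85) = 0.25 / 0.8500 = 0.2941.
Shared true-score variance = 0.2941² = 0.0865 ≈ 0.09.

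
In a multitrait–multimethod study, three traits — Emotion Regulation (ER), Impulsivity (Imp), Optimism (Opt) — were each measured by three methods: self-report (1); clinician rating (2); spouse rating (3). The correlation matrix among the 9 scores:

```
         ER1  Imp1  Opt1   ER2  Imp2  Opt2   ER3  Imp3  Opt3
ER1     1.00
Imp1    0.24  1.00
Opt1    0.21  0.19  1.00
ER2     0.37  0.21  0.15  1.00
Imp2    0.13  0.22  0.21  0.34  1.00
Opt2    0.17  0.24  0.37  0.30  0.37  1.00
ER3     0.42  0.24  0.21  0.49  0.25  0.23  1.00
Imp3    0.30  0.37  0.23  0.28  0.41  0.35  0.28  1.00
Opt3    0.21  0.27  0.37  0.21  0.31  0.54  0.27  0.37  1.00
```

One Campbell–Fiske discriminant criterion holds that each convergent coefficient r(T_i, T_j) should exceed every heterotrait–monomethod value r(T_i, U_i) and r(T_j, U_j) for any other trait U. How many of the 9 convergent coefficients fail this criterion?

Convergent coefficients and their comparison sets:
ER (methods 1·2): 0.37 vs {0.24, 0.34, 0.21, 0.30} → pass.
ER (methods 1·3): 0.42 vs {0.24, 0.28, 0.21, 0.27} → pass.
ER (methods 2·3): 0.49 vs {0.34, 0.28, 0.30, 0.27} → pass.
Imp (methods 1·2): 0.22 vs {0.24, 0.34, 0.19, 0.37} → fail.
Imp (methods 1·3): 0.37 vs {0.24, 0.28, 0.19, 0.37} → fail.
Imp (methods 2·3): 0.41 vs {0.34, 0.28, 0.37, 0.37} → pass.
Opt (methods 1·2): 0.37 vs {0.21, 0.30, 0.19, 0.37} → fail.
Opt (methods 1·3): 0.37 vs {0.21, 0.27, 0.19, 0.37} → fail.
Opt (methods 2·3): 0.54 vs {0.30, 0.27, 0.37, 0.37} → pass.
4 of 9 fail.

4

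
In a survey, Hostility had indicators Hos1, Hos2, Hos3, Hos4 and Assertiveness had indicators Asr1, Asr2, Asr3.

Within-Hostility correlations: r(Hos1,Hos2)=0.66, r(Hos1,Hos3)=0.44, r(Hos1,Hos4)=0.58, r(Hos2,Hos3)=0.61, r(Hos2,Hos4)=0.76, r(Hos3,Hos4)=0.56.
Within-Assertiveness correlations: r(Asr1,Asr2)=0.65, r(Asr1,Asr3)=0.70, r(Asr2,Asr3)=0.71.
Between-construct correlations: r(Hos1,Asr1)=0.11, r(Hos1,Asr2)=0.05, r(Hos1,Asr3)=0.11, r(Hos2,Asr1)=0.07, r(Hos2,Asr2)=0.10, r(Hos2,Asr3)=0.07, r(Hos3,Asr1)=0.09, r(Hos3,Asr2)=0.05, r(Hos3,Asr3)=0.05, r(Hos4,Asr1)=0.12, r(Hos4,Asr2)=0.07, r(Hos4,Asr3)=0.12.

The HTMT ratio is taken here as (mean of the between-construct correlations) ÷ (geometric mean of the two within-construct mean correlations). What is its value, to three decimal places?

Between-construct mean = 1.01/12 = 0.0842.
Mean within-Hos = 3.61/6 = 0.6017; mean within-Asr = 2.06/3 = 0.6867.
Geometric mean = √(0.6017 × 0.6867) = 0.6428.
HTMT = 0.0842 / 0.6428 = 0.131.

0.131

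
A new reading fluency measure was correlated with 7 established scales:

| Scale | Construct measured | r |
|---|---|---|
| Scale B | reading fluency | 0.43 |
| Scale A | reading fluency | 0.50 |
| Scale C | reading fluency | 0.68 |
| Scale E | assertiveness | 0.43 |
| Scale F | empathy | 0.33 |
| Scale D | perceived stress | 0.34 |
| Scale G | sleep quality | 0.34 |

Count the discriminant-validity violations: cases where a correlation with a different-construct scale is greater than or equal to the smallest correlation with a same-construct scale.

Convergent (same construct = reading fluency): Scale B, Scale A, Scale C.
Smallest convergent = 0.43. Discriminant values: 0.43, 0.33, 0.34, 0.34; count ≥ 0.43 → 1.

1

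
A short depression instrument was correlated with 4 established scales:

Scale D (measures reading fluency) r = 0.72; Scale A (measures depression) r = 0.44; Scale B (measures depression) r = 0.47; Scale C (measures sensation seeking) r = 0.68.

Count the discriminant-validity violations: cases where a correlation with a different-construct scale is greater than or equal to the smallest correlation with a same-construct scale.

Convergent (same construct = depression): Scale A, Scale B.
Smallest convergent = 0.44. Discriminant values: 0.72, 0.68; count ≥ 0.44 → 2.

2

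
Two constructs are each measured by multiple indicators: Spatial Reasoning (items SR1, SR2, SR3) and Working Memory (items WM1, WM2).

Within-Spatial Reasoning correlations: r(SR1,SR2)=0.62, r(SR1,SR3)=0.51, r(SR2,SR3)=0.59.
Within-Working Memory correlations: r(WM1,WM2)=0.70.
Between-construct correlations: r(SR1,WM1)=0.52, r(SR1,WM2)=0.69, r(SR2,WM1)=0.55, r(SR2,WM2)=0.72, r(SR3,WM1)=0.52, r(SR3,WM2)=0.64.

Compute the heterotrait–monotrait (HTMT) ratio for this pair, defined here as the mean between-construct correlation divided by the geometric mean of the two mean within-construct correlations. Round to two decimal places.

Between-construct mean = 3.64/6 = 0.6067.
Mean within-SR = 1.72/3 = 0.5733; mean within-WM = 0.70/1 = 0.7000.
Geometric mean = √(0.5733 × 0.7000) = 0.6335.
HTMT = 0.6067 / 0.6335 = 0.96.

0.96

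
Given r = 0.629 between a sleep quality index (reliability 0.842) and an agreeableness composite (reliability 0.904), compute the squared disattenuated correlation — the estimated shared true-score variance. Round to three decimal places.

Disattenuated r = 0.629 / √(0.842 × 0.904) = 0.629 / 0.8724 = 0.7210.
Shared true-score variance = 0.7210² = 0.5198 ≈ 0.520.

0.520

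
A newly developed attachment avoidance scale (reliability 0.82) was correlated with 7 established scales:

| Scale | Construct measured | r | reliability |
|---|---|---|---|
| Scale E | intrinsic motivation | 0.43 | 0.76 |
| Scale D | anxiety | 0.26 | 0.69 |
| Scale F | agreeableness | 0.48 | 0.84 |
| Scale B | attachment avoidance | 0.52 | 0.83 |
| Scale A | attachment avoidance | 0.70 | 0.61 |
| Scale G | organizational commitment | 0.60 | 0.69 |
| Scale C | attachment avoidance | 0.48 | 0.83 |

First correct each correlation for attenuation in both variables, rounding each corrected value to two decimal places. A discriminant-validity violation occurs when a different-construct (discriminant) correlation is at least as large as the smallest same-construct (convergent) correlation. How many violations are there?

Disattenuated r (r / √(r_scale · r_new)):
  Scale E (disc): 0.43 / √(0.76·0.82) = 0.54
  Scale D (disc): 0.26 / √(0.69·0.82) = 0.35
  Scale F (disc): 0.48 / √(0.84·0.82) = 0.58
  Scale B (conv): 0.52 / √(0.83·0.82) = 0.63
  Scale A (conv): 0.70 / √(0.61·0.82) = 0.99
  Scale G (disc): 0.60 / √(0.69·0.82) = 0.80
  Scale C (conv): 0.48 / √(0.83·0.82) = 0.58
Smallest convergent = 0.58. Discriminant values: 0.54, 0.35, 0.58, 0.80; count ≥ 0.58 → 2.

2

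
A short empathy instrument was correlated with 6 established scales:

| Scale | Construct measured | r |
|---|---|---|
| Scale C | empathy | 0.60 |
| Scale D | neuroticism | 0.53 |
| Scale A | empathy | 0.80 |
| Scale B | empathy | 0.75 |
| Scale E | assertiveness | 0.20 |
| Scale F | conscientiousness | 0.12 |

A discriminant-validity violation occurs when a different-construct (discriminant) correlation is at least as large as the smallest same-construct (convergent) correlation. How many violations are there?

Convergent (same construct = empathy): Scale C, Scale A, Scale B.
Smallest convergent = 0.60. Discriminant values: 0.53, 0.20, 0.12; count ≥ 0.60 → 0.

0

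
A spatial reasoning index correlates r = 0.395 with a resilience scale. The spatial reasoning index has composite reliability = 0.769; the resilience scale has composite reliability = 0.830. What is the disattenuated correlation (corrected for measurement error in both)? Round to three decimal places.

r_true = r_obs / √(r_xx · r_yy) = 0.395 / √(0.769 × 0.830) = 0.395 / √0.638270 = 0.395 / 0.7989 ≈ 0.494.

0.494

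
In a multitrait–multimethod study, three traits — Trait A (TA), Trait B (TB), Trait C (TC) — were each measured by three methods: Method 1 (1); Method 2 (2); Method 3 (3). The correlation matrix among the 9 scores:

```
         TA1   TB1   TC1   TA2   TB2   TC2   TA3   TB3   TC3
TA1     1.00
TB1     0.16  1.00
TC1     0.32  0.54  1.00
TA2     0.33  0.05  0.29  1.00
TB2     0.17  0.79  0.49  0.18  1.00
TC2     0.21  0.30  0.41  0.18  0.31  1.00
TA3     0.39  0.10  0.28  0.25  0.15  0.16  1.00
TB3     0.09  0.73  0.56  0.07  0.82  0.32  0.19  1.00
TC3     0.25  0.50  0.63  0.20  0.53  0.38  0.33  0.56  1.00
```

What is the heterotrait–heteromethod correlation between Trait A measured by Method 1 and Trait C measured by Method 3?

Different traits and methods: r(TA1, TC3) = 0.25.

0.25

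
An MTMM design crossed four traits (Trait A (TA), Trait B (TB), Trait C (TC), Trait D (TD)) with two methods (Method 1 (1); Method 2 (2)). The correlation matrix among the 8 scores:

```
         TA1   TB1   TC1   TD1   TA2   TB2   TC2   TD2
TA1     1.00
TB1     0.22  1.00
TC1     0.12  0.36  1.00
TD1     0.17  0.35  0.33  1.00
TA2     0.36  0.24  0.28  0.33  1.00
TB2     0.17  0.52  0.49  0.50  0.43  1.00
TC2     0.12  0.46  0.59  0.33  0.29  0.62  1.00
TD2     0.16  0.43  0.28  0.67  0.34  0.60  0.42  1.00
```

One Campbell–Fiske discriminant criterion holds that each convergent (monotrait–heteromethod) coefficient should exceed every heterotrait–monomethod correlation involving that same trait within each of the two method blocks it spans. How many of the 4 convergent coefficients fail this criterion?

Convergent coefficients and their comparison sets:
TA (methods 1·2): 0.36 vs {0.22, 0.43, 0.12, 0.29, 0.17, 0.34} → fail.
TB (methods 1·2): 0.52 vs {0.22, 0.43, 0.36, 0.62, 0.35, 0.60} → fail.
TC (methods 1·2): 0.59 vs {0.12, 0.29, 0.36, 0.62, 0.33, 0.42} → fail.
TD (methods 1·2): 0.67 vs {0.17, 0.34, 0.35, 0.60, 0.33, 0.42} → pass.
3 of 4 fail.

3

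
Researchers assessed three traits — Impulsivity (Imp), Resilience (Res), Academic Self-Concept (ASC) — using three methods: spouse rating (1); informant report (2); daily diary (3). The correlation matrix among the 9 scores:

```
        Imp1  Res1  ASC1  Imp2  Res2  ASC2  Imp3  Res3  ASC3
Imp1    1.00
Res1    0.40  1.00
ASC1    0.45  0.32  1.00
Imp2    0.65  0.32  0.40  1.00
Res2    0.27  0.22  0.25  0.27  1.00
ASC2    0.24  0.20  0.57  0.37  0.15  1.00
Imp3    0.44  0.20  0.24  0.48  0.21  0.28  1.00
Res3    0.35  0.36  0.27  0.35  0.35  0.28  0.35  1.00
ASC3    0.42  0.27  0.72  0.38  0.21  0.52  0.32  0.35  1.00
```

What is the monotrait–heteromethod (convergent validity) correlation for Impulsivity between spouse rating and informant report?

Same trait (Imp), different methods: r(Imp1, Imp2) = 0.65.

0.65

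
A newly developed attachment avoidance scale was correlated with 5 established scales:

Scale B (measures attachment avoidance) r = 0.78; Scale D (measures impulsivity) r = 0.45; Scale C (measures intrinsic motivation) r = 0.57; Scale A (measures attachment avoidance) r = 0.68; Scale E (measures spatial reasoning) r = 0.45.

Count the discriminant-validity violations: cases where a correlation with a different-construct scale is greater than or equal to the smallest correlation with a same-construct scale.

Convergent (same construct = attachment avoidance): Scale B, Scale A.
Smallest convergent = 0.68. Discriminant values: 0.45, 0.57, 0.45; count ≥ 0.68 → 0.

0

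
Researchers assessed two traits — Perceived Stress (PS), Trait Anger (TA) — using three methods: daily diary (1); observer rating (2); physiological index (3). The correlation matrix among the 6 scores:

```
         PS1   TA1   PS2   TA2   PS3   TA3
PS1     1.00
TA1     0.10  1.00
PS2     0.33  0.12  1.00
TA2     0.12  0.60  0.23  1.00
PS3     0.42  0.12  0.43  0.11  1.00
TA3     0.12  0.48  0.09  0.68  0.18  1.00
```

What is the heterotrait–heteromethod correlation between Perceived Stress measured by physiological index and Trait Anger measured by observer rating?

Different traits and methods: r(PS3, TA2) = 0.11.

0.11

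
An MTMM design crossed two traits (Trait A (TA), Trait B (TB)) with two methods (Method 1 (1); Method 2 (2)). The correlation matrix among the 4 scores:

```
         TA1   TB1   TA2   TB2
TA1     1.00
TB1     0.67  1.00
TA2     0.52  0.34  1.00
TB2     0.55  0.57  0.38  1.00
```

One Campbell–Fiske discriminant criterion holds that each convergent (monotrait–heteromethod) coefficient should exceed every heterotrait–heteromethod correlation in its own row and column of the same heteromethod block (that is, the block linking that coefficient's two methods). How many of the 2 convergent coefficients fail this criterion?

1

Each convergent coefficient versus the relevant comparison correlations:
TA (methods 1·2): 0.52 vs {0.55, 0.34} → fail.
TB (methods 1·2): 0.57 vs {0.34, 0.55} → pass.
1 of 2 fail.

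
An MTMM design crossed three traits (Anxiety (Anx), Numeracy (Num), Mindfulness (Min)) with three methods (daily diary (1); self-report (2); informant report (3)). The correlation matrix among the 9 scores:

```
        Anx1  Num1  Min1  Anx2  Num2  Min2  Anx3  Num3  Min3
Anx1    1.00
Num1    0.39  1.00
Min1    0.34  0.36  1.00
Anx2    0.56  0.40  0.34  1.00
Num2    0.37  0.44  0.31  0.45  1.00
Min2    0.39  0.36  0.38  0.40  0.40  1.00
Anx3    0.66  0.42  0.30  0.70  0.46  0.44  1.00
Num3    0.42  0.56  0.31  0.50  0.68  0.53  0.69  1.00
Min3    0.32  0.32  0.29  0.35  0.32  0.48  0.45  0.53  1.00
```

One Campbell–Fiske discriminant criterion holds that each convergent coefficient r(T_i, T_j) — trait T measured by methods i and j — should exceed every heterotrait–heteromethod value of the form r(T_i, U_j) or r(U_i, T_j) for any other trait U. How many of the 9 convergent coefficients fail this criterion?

3

Checking each validity diagonal entry against its comparison values:
Anx (methods 1·2): 0.56 vs {0.37, 0.40, 0.39, 0.34} → pass.
Anx (methods 1·3): 0.66 vs {0.42, 0.42, 0.32, 0.30} → pass.
Anx (methods 2·3): 0.70 vs {0.50, 0.46, 0.35, 0.44} → pass.
Num (methods 1·2): 0.44 vs {0.40, 0.37, 0.36, 0.31} → pass.
Num (methods 1·3): 0.56 vs {0.42, 0.42, 0.32, 0.31} → pass.
Num (methods 2·3): 0.68 vs {0.46, 0.50, 0.32, 0.53} → pass.
Min (methods 1·2): 0.38 vs {0.34, 0.39, 0.31, 0.36} → fail.
Min (methods 1·3): 0.29 vs {0.30, 0.32, 0.31, 0.32} → fail.
Min (methods 2·3): 0.48 vs {0.44, 0.35, 0.53, 0.32} → fail.
3 of 9 fail.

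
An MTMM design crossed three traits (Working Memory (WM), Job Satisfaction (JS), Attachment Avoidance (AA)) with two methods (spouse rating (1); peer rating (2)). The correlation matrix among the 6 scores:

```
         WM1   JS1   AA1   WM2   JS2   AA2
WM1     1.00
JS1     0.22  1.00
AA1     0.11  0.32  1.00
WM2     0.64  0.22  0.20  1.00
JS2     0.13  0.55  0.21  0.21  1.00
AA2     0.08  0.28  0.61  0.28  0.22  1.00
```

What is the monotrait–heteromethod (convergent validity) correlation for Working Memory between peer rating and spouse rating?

Same trait (WM), different methods: r(WM2, WM1) = 0.64.

0.64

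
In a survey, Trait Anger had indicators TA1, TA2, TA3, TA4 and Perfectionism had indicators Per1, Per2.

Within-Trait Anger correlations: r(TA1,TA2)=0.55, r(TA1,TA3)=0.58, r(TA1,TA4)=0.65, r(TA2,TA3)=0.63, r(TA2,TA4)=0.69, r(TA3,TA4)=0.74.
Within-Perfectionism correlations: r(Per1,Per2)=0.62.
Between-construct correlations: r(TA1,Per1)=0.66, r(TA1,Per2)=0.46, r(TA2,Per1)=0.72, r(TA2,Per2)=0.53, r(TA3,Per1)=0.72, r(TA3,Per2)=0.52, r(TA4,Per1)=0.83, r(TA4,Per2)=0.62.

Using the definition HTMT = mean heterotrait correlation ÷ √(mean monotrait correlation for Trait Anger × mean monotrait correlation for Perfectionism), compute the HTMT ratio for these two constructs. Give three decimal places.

Mean heterotrait r = 5.06/8 = 0.6325.
Mean within-TA = 3.84/6 = 0.6400; mean within-Per = 0.62/1 = 0.6200.
Geometric mean = √(0.6400 × 0.6200) = 0.6299.
HTMT = 0.6325 / 0.6299 = 1.004.

1.004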